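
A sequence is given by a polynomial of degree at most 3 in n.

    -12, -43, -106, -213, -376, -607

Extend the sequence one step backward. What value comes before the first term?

-1

First differences: -31  -63  -107  -163  -231
Second differences: -32  -44  -56  -68
Third differences: -12  -12  -12
The third differences are constant at -12.
Work back: -32 + 12 = -20;  -31 + 20 = -11;  -12 + 11 = -1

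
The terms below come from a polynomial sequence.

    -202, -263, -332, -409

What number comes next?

-494

Δ: -61  -69  -77
Δ²: -8  -8
Second differences constant at -8.
-77 − 8 = -85;  -409 − 85 = -494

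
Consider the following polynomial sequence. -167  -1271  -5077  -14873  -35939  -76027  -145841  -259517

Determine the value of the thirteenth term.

-1104, -3806, -9796, -21066, -40088, -69814, -113676
-2702, -5990, -11270, -19022, -29726, -43862
-3288, -5280, -7752, -10704, -14136
-1992, -2472, -2952, -3432
-480, -480, -480
Constant fifth difference = -480, so extend:
-3432 − 480 = -3912;  -14136 − 3912 = -18048;  -43862 − 18048 = -61910;  -113676 − 61910 = -175586;  -259517 − 175586 = -435103
-3912 − 480 = -4392;  -18048 − 4392 = -22440;  -61910 − 22440 = -84350;  -175586 − 84350 = -259936;  -435103 − 259936 = -695039
-4392 − 480 = -4872;  -22440 − 4872 = -27312;  -84350 − 27312 = -111662;  -259936 − 111662 = -371598;  -695039 − 371598 = -1066637
-4872 − 480 = -5352;  -27312 − 5352 = -32664;  -111662 − 32664 = -144326;  -371598 − 144326 = -515924;  -1066637 − 515924 = -1582561
-5352 − 480 = -5832;  -32664 − 5832 = -38496;  -144326 − 38496 = -182822;  -515924 − 182822 = -698746;  -1582561 − 698746 = -2281307

-2281307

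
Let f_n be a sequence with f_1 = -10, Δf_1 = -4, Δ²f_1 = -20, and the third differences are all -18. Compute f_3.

Build the table forward from the leading diagonal:
D3: -18  -18  -18
D2: -20  -38  -56
D1: -4  -24  -62
f: -10  -14  -38

-38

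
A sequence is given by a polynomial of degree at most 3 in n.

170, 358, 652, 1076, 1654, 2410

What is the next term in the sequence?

First differences: 188, 294, 424, 578, 756
Second differences: 106, 130, 154, 178
Third differences: 24, 24, 24
Third differences constant at 24.
178 + 24 = 202;  756 + 202 = 958;  2410 + 958 = 3368

3368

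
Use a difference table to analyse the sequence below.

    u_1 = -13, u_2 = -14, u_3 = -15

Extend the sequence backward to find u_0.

-12

First differences: -1, -1
The first differences are constant at -1.
Work back: -13 + 1 = -12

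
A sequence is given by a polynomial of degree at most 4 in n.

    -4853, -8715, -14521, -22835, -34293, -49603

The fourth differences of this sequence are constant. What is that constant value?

-72

Δ: -3862, -5806, -8314, -11458, -15310
Δ²: -1944, -2508, -3144, -3852
Δ³: -564, -636, -708
Δ⁴: -72, -72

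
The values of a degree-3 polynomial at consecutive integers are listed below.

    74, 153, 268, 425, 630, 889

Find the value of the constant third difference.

Δ: 79, 115, 157, 205, 259
Δ²: 36, 42, 48, 54
Δ³: 6, 6, 6

6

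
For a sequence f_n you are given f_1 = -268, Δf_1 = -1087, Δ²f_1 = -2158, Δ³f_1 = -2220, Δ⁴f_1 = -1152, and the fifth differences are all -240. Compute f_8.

-176255

Build the table forward from the leading diagonal:
Fifth differences: -240, -240, -240, -240, -240, -240, -240, -240
Fourth differences: -1152, -1392, -1632, -1872, -2112, -2352, -2592, -2832
Third differences: -2220, -3372, -4764, -6396, -8268, -10380, -12732, -15324
Second differences: -2158, -4378, -7750, -12514, -18910, -27178, -37558, -50290
First differences: -1087, -3245, -7623, -15373, -27887, -46797, -73975, -111533
f: -268, -1355, -4600, -12223, -27596, -55483, -102280, -176255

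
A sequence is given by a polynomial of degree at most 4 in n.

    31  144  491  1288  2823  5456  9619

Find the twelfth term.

73544

First differences: 113  347  797  1535  2633  4163
Second differences: 234  450  738  1098  1530
Third differences: 216  288  360  432
Fourth differences: 72  72  72
Constant fourth difference = 72, so extend:
432 + 72 = 504;  1530 + 504 = 2034;  4163 + 2034 = 6197;  9619 + 6197 = 15816
504 + 72 = 576;  2034 + 576 = 2610;  6197 + 2610 = 8807;  15816 + 8807 = 24623
576 + 72 = 648;  2610 + 648 = 3258;  8807 + 3258 = 12065;  24623 + 12065 = 36688
648 + 72 = 720;  3258 + 720 = 3978;  12065 + 3978 = 16043;  36688 + 16043 = 52731
720 + 72 = 792;  3978 + 792 = 4770;  16043 + 4770 = 20813;  52731 + 20813 = 73544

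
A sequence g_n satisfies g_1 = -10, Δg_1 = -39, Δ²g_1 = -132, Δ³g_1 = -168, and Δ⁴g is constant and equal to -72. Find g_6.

Build the table forward from the leading diagonal:
Δ⁴: -72  -72  -72  -72  -72  -72
Δ³: -168  -240  -312  -384  -456  -528
Δ²: -132  -300  -540  -852  -1236  -1692
Δ: -39  -171  -471  -1011  -1863  -3099
g: -10  -49  -220  -691  -1702  -3565

-3565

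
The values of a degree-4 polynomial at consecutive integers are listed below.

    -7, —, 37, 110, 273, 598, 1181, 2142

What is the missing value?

6

Using the last 6 terms:
First differences: 73  163  325  583  961
Second differences: 90  162  258  378
Third differences: 72  96  120
Fourth differences: 24  24
Constant fourth difference = 24.
Extend backward: 72 − 24 = 48;  90 − 48 = 42;  73 − 42 = 31;  37 − 31 = 6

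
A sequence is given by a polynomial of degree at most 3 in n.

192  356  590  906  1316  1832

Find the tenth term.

Δ: 164, 234, 316, 410, 516
Δ²: 70, 82, 94, 106
Δ³: 12, 12, 12
The third differences are constant (12).
106 + 12 = 118;  516 + 118 = 634;  1832 + 634 = 2466
118 + 12 = 130;  634 + 130 = 764;  2466 + 764 = 3230
130 + 12 = 142;  764 + 142 = 906;  3230 + 906 = 4136
142 + 12 = 154;  906 + 154 = 1060;  4136 + 1060 = 5196

5196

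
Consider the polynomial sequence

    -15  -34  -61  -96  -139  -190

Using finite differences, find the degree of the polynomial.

2

First differences: -19, -27, -35, -43, -51
Second differences: -8, -8, -8, -8
The second differences are constant, so the polynomial has degree 2.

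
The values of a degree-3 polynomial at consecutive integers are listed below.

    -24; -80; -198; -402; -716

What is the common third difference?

-24

Δ: -56, -118, -204, -314
Δ²: -62, -86, -110
Δ³: -24, -24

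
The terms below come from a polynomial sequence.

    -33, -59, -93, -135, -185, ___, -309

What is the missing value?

Using the first 5 terms:
-26, -34, -42, -50
-8, -8, -8
Constant second difference = -8.
Extend forward: -50 − 8 = -58;  -185 − 58 = -243

-243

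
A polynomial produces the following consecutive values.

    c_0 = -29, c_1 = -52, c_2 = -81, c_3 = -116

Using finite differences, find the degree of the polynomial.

2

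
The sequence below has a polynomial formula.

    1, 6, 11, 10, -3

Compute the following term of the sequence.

-34

5, 5, -1, -13
0, -6, -12
-6, -6
Constant third difference = -6, so extend:
-12 − 6 = -18;  -13 − 18 = -31;  -3 − 31 = -34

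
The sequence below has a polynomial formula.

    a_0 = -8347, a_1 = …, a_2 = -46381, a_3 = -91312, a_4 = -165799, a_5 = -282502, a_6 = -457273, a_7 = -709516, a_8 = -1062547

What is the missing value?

-21178

Using the last 7 terms:
First differences: -44931, -74487, -116703, -174771, -252243, -353031
Second differences: -29556, -42216, -58068, -77472, -100788
Third differences: -12660, -15852, -19404, -23316
Fourth differences: -3192, -3552, -3912
Fifth differences: -360, -360
Constant fifth difference = -360.
Extend backward: -3192 + 360 = -2832;  -12660 + 2832 = -9828;  -29556 + 9828 = -19728;  -44931 + 19728 = -25203;  -46381 + 25203 = -21178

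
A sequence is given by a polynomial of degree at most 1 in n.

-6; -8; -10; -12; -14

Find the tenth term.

First differences: -2, -2, -2, -2
Constant first difference = -2, so extend:
-14 − 2 = -16
-16 − 2 = -18
-18 − 2 = -20
-20 − 2 = -22
-22 − 2 = -24

-24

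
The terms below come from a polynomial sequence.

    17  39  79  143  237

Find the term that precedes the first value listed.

7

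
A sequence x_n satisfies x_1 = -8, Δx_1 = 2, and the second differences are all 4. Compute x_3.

0

Build the table forward from the leading diagonal:
Δ²: 4  4  4
Δ: 2  6  10
x: -8  -6  0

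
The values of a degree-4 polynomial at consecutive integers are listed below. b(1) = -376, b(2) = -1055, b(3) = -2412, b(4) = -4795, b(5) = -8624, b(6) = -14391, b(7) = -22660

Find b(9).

-49320

Δ: -679  -1357  -2383  -3829  -5767  -8269
Δ²: -678  -1026  -1446  -1938  -2502
Δ³: -348  -420  -492  -564
Δ⁴: -72  -72  -72
Constant fourth difference = -72, so extend:
-564 − 72 = -636;  -2502 − 636 = -3138;  -8269 − 3138 = -11407;  -22660 − 11407 = -34067
-636 − 72 = -708;  -3138 − 708 = -3846;  -11407 − 3846 = -15253;  -34067 − 15253 = -49320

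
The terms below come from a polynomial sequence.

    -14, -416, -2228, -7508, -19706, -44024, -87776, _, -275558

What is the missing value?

Using the first 7 terms:
Δ: -402  -1812  -5280  -12198  -24318  -43752
Δ²: -1410  -3468  -6918  -12120  -19434
Δ³: -2058  -3450  -5202  -7314
Δ⁴: -1392  -1752  -2112
Δ⁵: -360  -360
Constant fifth difference = -360.
Extend forward: -2112 − 360 = -2472;  -7314 − 2472 = -9786;  -19434 − 9786 = -29220;  -43752 − 29220 = -72972;  -87776 − 72972 = -160748

-160748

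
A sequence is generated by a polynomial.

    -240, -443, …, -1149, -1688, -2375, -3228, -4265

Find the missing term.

Using the last 5 terms:
D1: -539  -687  -853  -1037
D2: -148  -166  -184
D3: -18  -18
Constant third difference = -18.
Extend backward: -148 + 18 = -130;  -539 + 130 = -409;  -1149 + 409 = -740

-740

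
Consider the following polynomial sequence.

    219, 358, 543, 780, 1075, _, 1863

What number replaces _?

1434

Using the first 5 terms:
D1: 139, 185, 237, 295
D2: 46, 52, 58
D3: 6, 6
Constant third difference = 6.
Extend forward: 58 + 6 = 64;  295 + 64 = 359;  1075 + 359 = 1434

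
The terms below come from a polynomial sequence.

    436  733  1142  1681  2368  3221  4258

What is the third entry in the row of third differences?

18

First differences: 297, 409, 539, 687, 853, 1037
Second differences: 112, 130, 148, 166, 184
Third differences: 18, 18, 18, 18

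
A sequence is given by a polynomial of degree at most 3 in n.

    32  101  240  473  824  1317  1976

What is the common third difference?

Δ: 69, 139, 233, 351, 493, 659
Δ²: 70, 94, 118, 142, 166
Δ³: 24, 24, 24, 24

24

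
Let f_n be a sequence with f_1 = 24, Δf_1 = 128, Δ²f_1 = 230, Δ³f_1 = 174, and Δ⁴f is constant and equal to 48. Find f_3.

Build the table forward from the leading diagonal:
Fourth differences: 48  48  48
Third differences: 174  222  270
Second differences: 230  404  626
First differences: 128  358  762
f: 24  152  510

510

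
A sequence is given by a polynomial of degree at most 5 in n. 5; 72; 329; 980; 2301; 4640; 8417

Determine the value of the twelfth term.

68612

D1: 67, 257, 651, 1321, 2339, 3777
D2: 190, 394, 670, 1018, 1438
D3: 204, 276, 348, 420
D4: 72, 72, 72
Constant fourth difference = 72, so extend:
420 + 72 = 492;  1438 + 492 = 1930;  3777 + 1930 = 5707;  8417 + 5707 = 14124
492 + 72 = 564;  1930 + 564 = 2494;  5707 + 2494 = 8201;  14124 + 8201 = 22325
564 + 72 = 636;  2494 + 636 = 3130;  8201 + 3130 = 11331;  22325 + 11331 = 33656
636 + 72 = 708;  3130 + 708 = 3838;  11331 + 3838 = 15169;  33656 + 15169 = 48825
708 + 72 = 780;  3838 + 780 = 4618;  15169 + 4618 = 19787;  48825 + 19787 = 68612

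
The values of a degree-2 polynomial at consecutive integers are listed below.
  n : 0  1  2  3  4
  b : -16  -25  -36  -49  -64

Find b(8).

-144

Δ: -9  -11  -13  -15
Δ²: -2  -2  -2
Constant second difference = -2, so extend:
-15 − 2 = -17;  -64 − 17 = -81
-17 − 2 = -19;  -81 − 19 = -100
-19 − 2 = -21;  -100 − 21 = -121
-21 − 2 = -23;  -121 − 23 = -144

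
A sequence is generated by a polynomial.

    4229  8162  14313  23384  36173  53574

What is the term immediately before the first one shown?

D1: 3933  6151  9071  12789  17401
D2: 2218  2920  3718  4612
D3: 702  798  894
D4: 96  96
The fourth differences are constant at 96.
Work back: 702 − 96 = 606;  2218 − 606 = 1612;  3933 − 1612 = 2321;  4229 − 2321 = 1908

1908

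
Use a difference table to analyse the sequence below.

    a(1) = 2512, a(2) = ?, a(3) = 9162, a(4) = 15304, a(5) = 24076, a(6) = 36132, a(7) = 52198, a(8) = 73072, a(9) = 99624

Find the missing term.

Using the last 7 terms:
D1: 6142, 8772, 12056, 16066, 20874, 26552
D2: 2630, 3284, 4010, 4808, 5678
D3: 654, 726, 798, 870
D4: 72, 72, 72
Constant fourth difference = 72.
Extend backward: 654 − 72 = 582;  2630 − 582 = 2048;  6142 − 2048 = 4094;  9162 − 4094 = 5068

5068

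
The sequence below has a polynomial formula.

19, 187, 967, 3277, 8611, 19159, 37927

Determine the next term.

Δ: 168, 780, 2310, 5334, 10548, 18768
Δ²: 612, 1530, 3024, 5214, 8220
Δ³: 918, 1494, 2190, 3006
Δ⁴: 576, 696, 816
Δ⁵: 120, 120
Fifth differences constant at 120.
816 + 120 = 936;  3006 + 936 = 3942;  8220 + 3942 = 12162;  18768 + 12162 = 30930;  37927 + 30930 = 68857

68857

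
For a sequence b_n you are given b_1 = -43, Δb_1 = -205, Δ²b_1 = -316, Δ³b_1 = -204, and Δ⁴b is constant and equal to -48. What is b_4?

Build the table forward from the leading diagonal:
Fourth differences: -48, -48, -48, -48
Third differences: -204, -252, -300, -348
Second differences: -316, -520, -772, -1072
First differences: -205, -521, -1041, -1813
b: -43, -248, -769, -1810

-1810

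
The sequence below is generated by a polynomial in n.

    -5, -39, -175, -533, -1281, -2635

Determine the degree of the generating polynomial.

4

Δ: -34, -136, -358, -748, -1354
Δ²: -102, -222, -390, -606
Δ³: -120, -168, -216
Δ⁴: -48, -48
The fourth differences are constant, so the polynomial has degree 4.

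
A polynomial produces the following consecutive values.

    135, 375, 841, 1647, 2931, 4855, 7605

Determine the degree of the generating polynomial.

4

240, 466, 806, 1284, 1924, 2750
226, 340, 478, 640, 826
114, 138, 162, 186
24, 24, 24
The fourth differences are constant, so the polynomial has degree 4.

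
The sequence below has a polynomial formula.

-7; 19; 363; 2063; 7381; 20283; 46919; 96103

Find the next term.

179793

First differences: 26, 344, 1700, 5318, 12902, 26636, 49184
Second differences: 318, 1356, 3618, 7584, 13734, 22548
Third differences: 1038, 2262, 3966, 6150, 8814
Fourth differences: 1224, 1704, 2184, 2664
Fifth differences: 480, 480, 480
Constant fifth difference = 480, so extend:
2664 + 480 = 3144;  8814 + 3144 = 11958;  22548 + 11958 = 34506;  49184 + 34506 = 83690;  96103 + 83690 = 179793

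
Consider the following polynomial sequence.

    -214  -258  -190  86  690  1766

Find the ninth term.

9626

First differences: -44  68  276  604  1076
Second differences: 112  208  328  472
Third differences: 96  120  144
Fourth differences: 24  24
Constant fourth difference = 24, so extend:
144 + 24 = 168;  472 + 168 = 640;  1076 + 640 = 1716;  1766 + 1716 = 3482
168 + 24 = 192;  640 + 192 = 832;  1716 + 832 = 2548;  3482 + 2548 = 6030
192 + 24 = 216;  832 + 216 = 1048;  2548 + 1048 = 3596;  6030 + 3596 = 9626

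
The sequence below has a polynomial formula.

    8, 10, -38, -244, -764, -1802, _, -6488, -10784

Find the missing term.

-3610

Using the first 6 terms:
2, -48, -206, -520, -1038
-50, -158, -314, -518
-108, -156, -204
-48, -48
Constant fourth difference = -48.
Extend forward: -204 − 48 = -252;  -518 − 252 = -770;  -1038 − 770 = -1808;  -1802 − 1808 = -3610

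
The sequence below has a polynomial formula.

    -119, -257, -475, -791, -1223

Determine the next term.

-1789

Δ: -138 , -218 , -316 , -432
Δ²: -80 , -98 , -116
Δ³: -18 , -18
Third differences constant at -18.
-116 − 18 = -134;  -432 − 134 = -566;  -1223 − 566 = -1789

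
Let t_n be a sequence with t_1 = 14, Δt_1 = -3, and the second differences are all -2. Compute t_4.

Build the table forward from the leading diagonal:
Δ²: -2  -2  -2  -2
Δ: -3  -5  -7  -9
t: 14  11  6  -1

-1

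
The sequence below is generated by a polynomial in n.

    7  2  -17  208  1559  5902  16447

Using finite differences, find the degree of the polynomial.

-5, -19, 225, 1351, 4343, 10545
-14, 244, 1126, 2992, 6202
258, 882, 1866, 3210
624, 984, 1344
360, 360
The fifth differences are constant, so the polynomial has degree 5.

5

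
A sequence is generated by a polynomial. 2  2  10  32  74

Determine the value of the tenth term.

D1: 0, 8, 22, 42
D2: 8, 14, 20
D3: 6, 6
Constant third difference = 6, so extend:
20 + 6 = 26;  42 + 26 = 68;  74 + 68 = 142
26 + 6 = 32;  68 + 32 = 100;  142 + 100 = 242
32 + 6 = 38;  100 + 38 = 138;  242 + 138 = 380
38 + 6 = 44;  138 + 44 = 182;  380 + 182 = 562
44 + 6 = 50;  182 + 50 = 232;  562 + 232 = 794

794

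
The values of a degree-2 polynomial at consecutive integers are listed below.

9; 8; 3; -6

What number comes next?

-19

D1: -1, -5, -9
D2: -4, -4
Second differences constant at -4.
-9 − 4 = -13;  -6 − 13 = -19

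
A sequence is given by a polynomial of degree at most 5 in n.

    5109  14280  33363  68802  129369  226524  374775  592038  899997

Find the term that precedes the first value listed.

1374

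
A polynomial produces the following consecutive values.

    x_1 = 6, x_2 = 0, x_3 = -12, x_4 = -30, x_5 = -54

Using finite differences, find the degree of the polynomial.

-6, -12, -18, -24
-6, -6, -6
The second differences are constant, so the polynomial has degree 2.

2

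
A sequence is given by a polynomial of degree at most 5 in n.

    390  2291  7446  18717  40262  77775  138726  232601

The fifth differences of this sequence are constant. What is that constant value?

240

D1: 1901, 5155, 11271, 21545, 37513, 60951, 93875
D2: 3254, 6116, 10274, 15968, 23438, 32924
D3: 2862, 4158, 5694, 7470, 9486
D4: 1296, 1536, 1776, 2016
D5: 240, 240, 240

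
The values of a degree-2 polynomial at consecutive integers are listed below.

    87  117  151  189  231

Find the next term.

277

Δ: 30  34  38  42
Δ²: 4  4  4
Second differences constant at 4.
42 + 4 = 46;  231 + 46 = 277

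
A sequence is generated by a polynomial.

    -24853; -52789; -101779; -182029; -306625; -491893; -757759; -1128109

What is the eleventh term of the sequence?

D1: -27936  -48990  -80250  -124596  -185268  -265866  -370350
D2: -21054  -31260  -44346  -60672  -80598  -104484
D3: -10206  -13086  -16326  -19926  -23886
D4: -2880  -3240  -3600  -3960
D5: -360  -360  -360
Fifth differences constant at -360.
-3960 − 360 = -4320;  -23886 − 4320 = -28206;  -104484 − 28206 = -132690;  -370350 − 132690 = -503040;  -1128109 − 503040 = -1631149
-4320 − 360 = -4680;  -28206 − 4680 = -32886;  -132690 − 32886 = -165576;  -503040 − 165576 = -668616;  -1631149 − 668616 = -2299765
-4680 − 360 = -5040;  -32886 − 5040 = -37926;  -165576 − 37926 = -203502;  -668616 − 203502 = -872118;  -2299765 − 872118 = -3171883

-3171883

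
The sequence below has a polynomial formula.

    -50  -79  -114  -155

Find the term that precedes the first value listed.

D1: -29  -35  -41
D2: -6  -6
The second differences are constant at -6.
Work back: -29 + 6 = -23;  -50 + 23 = -27

-27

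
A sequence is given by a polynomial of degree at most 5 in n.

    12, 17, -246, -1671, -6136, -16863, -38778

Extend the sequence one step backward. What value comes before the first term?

9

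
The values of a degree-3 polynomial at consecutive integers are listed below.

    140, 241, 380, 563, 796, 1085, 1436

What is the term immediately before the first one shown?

71

101, 139, 183, 233, 289, 351
38, 44, 50, 56, 62
6, 6, 6, 6
The third differences are constant at 6.
Work back: 38 − 6 = 32;  101 − 32 = 69;  140 − 69 = 71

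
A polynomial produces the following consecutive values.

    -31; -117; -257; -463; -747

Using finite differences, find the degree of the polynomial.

3

-86, -140, -206, -284
-54, -66, -78
-12, -12
The third differences are constant, so the polynomial has degree 3.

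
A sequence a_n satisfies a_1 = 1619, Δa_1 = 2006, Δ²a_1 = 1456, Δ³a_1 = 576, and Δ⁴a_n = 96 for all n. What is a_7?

48455

Build the table forward from the leading diagonal:
Fourth differences: 96, 96, 96, 96, 96, 96, 96
Third differences: 576, 672, 768, 864, 960, 1056, 1152
Second differences: 1456, 2032, 2704, 3472, 4336, 5296, 6352
First differences: 2006, 3462, 5494, 8198, 11670, 16006, 21302
a: 1619, 3625, 7087, 12581, 20779, 32449, 48455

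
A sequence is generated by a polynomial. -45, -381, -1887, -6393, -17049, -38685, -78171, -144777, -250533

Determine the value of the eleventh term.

First differences: -336 , -1506 , -4506 , -10656 , -21636 , -39486 , -66606 , -105756
Second differences: -1170 , -3000 , -6150 , -10980 , -17850 , -27120 , -39150
Third differences: -1830 , -3150 , -4830 , -6870 , -9270 , -12030
Fourth differences: -1320 , -1680 , -2040 , -2400 , -2760
Fifth differences: -360 , -360 , -360 , -360
Constant fifth difference = -360, so extend:
-2760 − 360 = -3120;  -12030 − 3120 = -15150;  -39150 − 15150 = -54300;  -105756 − 54300 = -160056;  -250533 − 160056 = -410589
-3120 − 360 = -3480;  -15150 − 3480 = -18630;  -54300 − 18630 = -72930;  -160056 − 72930 = -232986;  -410589 − 232986 = -643575

-643575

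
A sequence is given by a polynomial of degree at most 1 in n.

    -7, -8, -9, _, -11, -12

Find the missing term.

-10

Using the first 3 terms:
D1: -1, -1
Constant first difference = -1.
Extend forward: -9 − 1 = -10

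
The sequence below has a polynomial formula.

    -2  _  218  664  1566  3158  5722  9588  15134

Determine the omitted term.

42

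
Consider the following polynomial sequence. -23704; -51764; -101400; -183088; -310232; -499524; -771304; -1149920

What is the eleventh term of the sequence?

-3237944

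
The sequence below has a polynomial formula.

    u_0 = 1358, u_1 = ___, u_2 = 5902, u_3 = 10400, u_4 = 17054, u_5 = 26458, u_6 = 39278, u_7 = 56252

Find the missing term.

Using the last 6 terms:
D1: 4498, 6654, 9404, 12820, 16974
D2: 2156, 2750, 3416, 4154
D3: 594, 666, 738
D4: 72, 72
Constant fourth difference = 72.
Extend backward: 594 − 72 = 522;  2156 − 522 = 1634;  4498 − 1634 = 2864;  5902 − 2864 = 3038

3038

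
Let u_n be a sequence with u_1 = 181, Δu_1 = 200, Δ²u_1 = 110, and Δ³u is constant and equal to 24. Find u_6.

2521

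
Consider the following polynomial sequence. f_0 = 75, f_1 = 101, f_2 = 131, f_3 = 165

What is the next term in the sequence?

203

Δ: 26, 30, 34
Δ²: 4, 4
Constant second difference = 4, so extend:
34 + 4 = 38;  165 + 38 = 203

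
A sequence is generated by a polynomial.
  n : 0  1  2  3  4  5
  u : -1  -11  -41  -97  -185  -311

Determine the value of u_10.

-1721

First differences: -10, -30, -56, -88, -126
Second differences: -20, -26, -32, -38
Third differences: -6, -6, -6
Constant third difference = -6, so extend:
-38 − 6 = -44;  -126 − 44 = -170;  -311 − 170 = -481
-44 − 6 = -50;  -170 − 50 = -220;  -481 − 220 = -701
-50 − 6 = -56;  -220 − 56 = -276;  -701 − 276 = -977
-56 − 6 = -62;  -276 − 62 = -338;  -977 − 338 = -1315
-62 − 6 = -68;  -338 − 68 = -406;  -1315 − 406 = -1721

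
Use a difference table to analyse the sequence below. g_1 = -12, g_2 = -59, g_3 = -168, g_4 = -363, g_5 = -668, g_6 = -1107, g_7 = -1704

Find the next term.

First differences: -47, -109, -195, -305, -439, -597
Second differences: -62, -86, -110, -134, -158
Third differences: -24, -24, -24, -24
The third differences are constant (-24).
-158 − 24 = -182;  -597 − 182 = -779;  -1704 − 779 = -2483

-2483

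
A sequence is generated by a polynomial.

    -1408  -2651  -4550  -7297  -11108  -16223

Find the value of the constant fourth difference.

First differences: -1243, -1899, -2747, -3811, -5115
Second differences: -656, -848, -1064, -1304
Third differences: -192, -216, -240
Fourth differences: -24, -24

-24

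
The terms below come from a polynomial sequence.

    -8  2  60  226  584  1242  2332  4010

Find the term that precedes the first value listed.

D1: 10  58  166  358  658  1090  1678
D2: 48  108  192  300  432  588
D3: 60  84  108  132  156
D4: 24  24  24  24
The fourth differences are constant at 24.
Work back: 60 − 24 = 36;  48 − 36 = 12;  10 − 12 = -2;  -8 + 2 = -6

-6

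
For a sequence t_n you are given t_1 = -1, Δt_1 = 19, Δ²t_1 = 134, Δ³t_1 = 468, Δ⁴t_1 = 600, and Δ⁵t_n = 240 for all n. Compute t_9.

85551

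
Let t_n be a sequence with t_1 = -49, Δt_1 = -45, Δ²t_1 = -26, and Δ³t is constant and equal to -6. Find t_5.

Build the table forward from the leading diagonal:
Third differences: -6, -6, -6, -6, -6
Second differences: -26, -32, -38, -44, -50
First differences: -45, -71, -103, -141, -185
t: -49, -94, -165, -268, -409

-409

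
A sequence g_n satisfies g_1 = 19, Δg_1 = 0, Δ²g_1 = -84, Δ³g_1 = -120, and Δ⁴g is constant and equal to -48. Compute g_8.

-7625

Build the table forward from the leading diagonal:
Δ⁴: -48  -48  -48  -48  -48  -48  -48  -48
Δ³: -120  -168  -216  -264  -312  -360  -408  -456
Δ²: -84  -204  -372  -588  -852  -1164  -1524  -1932
Δ: 0  -84  -288  -660  -1248  -2100  -3264  -4788
g: 19  19  -65  -353  -1013  -2261  -4361  -7625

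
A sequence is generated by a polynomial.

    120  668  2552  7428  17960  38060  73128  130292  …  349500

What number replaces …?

Using the first 8 terms:
Δ: 548, 1884, 4876, 10532, 20100, 35068, 57164
Δ²: 1336, 2992, 5656, 9568, 14968, 22096
Δ³: 1656, 2664, 3912, 5400, 7128
Δ⁴: 1008, 1248, 1488, 1728
Δ⁵: 240, 240, 240
Constant fifth difference = 240.
Extend forward: 1728 + 240 = 1968;  7128 + 1968 = 9096;  22096 + 9096 = 31192;  57164 + 31192 = 88356;  130292 + 88356 = 218648

218648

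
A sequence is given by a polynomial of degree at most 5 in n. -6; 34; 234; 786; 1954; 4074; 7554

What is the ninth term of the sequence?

20586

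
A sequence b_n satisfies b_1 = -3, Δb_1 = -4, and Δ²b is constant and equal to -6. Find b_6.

Build the table forward from the leading diagonal:
Δ²: -6  -6  -6  -6  -6  -6
Δ: -4  -10  -16  -22  -28  -34
b: -3  -7  -17  -33  -55  -83

-83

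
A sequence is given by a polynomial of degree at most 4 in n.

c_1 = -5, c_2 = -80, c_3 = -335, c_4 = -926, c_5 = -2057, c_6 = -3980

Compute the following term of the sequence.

-6995

Δ: -75, -255, -591, -1131, -1923
Δ²: -180, -336, -540, -792
Δ³: -156, -204, -252
Δ⁴: -48, -48
Fourth differences constant at -48.
-252 − 48 = -300;  -792 − 300 = -1092;  -1923 − 1092 = -3015;  -3980 − 3015 = -6995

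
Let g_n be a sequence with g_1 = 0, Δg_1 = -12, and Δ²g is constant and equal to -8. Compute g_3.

-32

Build the table forward from the leading diagonal:
Second differences: -8  -8  -8
First differences: -12  -20  -28
g: 0  -12  -32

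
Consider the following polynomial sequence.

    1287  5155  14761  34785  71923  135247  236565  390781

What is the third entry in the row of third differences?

Δ: 3868, 9606, 20024, 37138, 63324, 101318, 154216
Δ²: 5738, 10418, 17114, 26186, 37994, 52898
Δ³: 4680, 6696, 9072, 11808, 14904
Δ⁴: 2016, 2376, 2736, 3096
Δ⁵: 360, 360, 360

9072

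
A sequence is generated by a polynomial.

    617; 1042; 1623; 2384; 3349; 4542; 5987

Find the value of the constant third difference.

Δ: 425, 581, 761, 965, 1193, 1445
Δ²: 156, 180, 204, 228, 252
Δ³: 24, 24, 24, 24

24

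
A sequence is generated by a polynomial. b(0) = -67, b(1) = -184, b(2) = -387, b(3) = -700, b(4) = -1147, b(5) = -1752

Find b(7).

-3532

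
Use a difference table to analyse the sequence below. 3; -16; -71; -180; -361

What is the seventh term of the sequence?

-1011

D1: -19  -55  -109  -181
D2: -36  -54  -72
D3: -18  -18
Constant third difference = -18, so extend:
-72 − 18 = -90;  -181 − 90 = -271;  -361 − 271 = -632
-90 − 18 = -108;  -271 − 108 = -379;  -632 − 379 = -1011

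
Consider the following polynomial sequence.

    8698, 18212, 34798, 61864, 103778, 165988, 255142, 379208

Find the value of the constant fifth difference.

First differences: 9514, 16586, 27066, 41914, 62210, 89154, 124066
Second differences: 7072, 10480, 14848, 20296, 26944, 34912
Third differences: 3408, 4368, 5448, 6648, 7968
Fourth differences: 960, 1080, 1200, 1320
Fifth differences: 120, 120, 120

120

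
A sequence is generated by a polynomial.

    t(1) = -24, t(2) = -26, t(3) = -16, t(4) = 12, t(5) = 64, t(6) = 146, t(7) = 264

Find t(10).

Δ: -2, 10, 28, 52, 82, 118
Δ²: 12, 18, 24, 30, 36
Δ³: 6, 6, 6, 6
The third differences are constant (6).
36 + 6 = 42;  118 + 42 = 160;  264 + 160 = 424
42 + 6 = 48;  160 + 48 = 208;  424 + 208 = 632
48 + 6 = 54;  208 + 54 = 262;  632 + 262 = 894

894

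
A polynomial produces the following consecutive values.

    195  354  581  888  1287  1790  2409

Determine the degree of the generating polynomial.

3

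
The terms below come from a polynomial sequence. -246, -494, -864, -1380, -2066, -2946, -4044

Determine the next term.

D1: -248, -370, -516, -686, -880, -1098
D2: -122, -146, -170, -194, -218
D3: -24, -24, -24, -24
The third differences are constant (-24).
-218 − 24 = -242;  -1098 − 242 = -1340;  -4044 − 1340 = -5384

-5384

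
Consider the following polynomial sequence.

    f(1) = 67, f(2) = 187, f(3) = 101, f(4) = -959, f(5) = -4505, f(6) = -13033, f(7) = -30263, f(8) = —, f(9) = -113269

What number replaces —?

-61379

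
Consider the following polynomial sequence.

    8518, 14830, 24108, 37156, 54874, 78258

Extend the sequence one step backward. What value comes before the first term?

4464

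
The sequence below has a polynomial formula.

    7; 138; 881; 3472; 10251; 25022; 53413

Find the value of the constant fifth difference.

360

Δ: 131, 743, 2591, 6779, 14771, 28391
Δ²: 612, 1848, 4188, 7992, 13620
Δ³: 1236, 2340, 3804, 5628
Δ⁴: 1104, 1464, 1824
Δ⁵: 360, 360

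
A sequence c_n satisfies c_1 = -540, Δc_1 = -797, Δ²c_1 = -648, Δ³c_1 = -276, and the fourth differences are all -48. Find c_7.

Build the table forward from the leading diagonal:
Fourth differences: -48  -48  -48  -48  -48  -48  -48
Third differences: -276  -324  -372  -420  -468  -516  -564
Second differences: -648  -924  -1248  -1620  -2040  -2508  -3024
First differences: -797  -1445  -2369  -3617  -5237  -7277  -9785
c: -540  -1337  -2782  -5151  -8768  -14005  -21282

-21282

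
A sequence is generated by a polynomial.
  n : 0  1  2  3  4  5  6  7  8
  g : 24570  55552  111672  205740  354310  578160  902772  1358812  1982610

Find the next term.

2816640

D1: 30982 , 56120 , 94068 , 148570 , 223850 , 324612 , 456040 , 623798
D2: 25138 , 37948 , 54502 , 75280 , 100762 , 131428 , 167758
D3: 12810 , 16554 , 20778 , 25482 , 30666 , 36330
D4: 3744 , 4224 , 4704 , 5184 , 5664
D5: 480 , 480 , 480 , 480
Fifth differences constant at 480.
5664 + 480 = 6144;  36330 + 6144 = 42474;  167758 + 42474 = 210232;  623798 + 210232 = 834030;  1982610 + 834030 = 2816640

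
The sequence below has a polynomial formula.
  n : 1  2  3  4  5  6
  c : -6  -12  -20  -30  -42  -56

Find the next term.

-6, -8, -10, -12, -14
-2, -2, -2, -2
The second differences are constant (-2).
-14 − 2 = -16;  -56 − 16 = -72

-72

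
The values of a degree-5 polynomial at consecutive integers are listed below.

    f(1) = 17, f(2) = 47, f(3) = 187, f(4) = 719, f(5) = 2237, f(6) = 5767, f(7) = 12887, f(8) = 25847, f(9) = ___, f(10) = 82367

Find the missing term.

47689

Using the first 8 terms:
First differences: 30, 140, 532, 1518, 3530, 7120, 12960
Second differences: 110, 392, 986, 2012, 3590, 5840
Third differences: 282, 594, 1026, 1578, 2250
Fourth differences: 312, 432, 552, 672
Fifth differences: 120, 120, 120
Constant fifth difference = 120.
Extend forward: 672 + 120 = 792;  2250 + 792 = 3042;  5840 + 3042 = 8882;  12960 + 8882 = 21842;  25847 + 21842 = 47689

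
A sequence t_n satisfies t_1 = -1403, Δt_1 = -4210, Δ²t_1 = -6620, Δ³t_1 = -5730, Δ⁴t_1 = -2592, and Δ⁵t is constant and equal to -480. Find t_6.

-159393

Build the table forward from the leading diagonal:
D5: -480, -480, -480, -480, -480, -480
D4: -2592, -3072, -3552, -4032, -4512, -4992
D3: -5730, -8322, -11394, -14946, -18978, -23490
D2: -6620, -12350, -20672, -32066, -47012, -65990
D1: -4210, -10830, -23180, -43852, -75918, -122930
t: -1403, -5613, -16443, -39623, -83475, -159393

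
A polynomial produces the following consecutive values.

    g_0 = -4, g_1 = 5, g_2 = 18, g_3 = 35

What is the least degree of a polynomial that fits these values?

Δ: 9, 13, 17
Δ²: 4, 4
The second differences are constant, so the polynomial has degree 2.

2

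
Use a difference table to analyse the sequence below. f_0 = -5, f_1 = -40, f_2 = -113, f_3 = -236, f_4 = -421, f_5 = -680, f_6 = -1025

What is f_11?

-4460

Δ: -35, -73, -123, -185, -259, -345
Δ²: -38, -50, -62, -74, -86
Δ³: -12, -12, -12, -12
The third differences are constant (-12).
-86 − 12 = -98;  -345 − 98 = -443;  -1025 − 443 = -1468
-98 − 12 = -110;  -443 − 110 = -553;  -1468 − 553 = -2021
-110 − 12 = -122;  -553 − 122 = -675;  -2021 − 675 = -2696
-122 − 12 = -134;  -675 − 134 = -809;  -2696 − 809 = -3505
-134 − 12 = -146;  -809 − 146 = -955;  -3505 − 955 = -4460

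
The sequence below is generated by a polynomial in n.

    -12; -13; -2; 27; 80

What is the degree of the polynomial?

D1: -1, 11, 29, 53
D2: 12, 18, 24
D3: 6, 6
The third differences are constant, so the polynomial has degree 3.

3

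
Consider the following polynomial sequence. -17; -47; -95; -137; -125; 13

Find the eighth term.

1075

D1: -30, -48, -42, 12, 138
D2: -18, 6, 54, 126
D3: 24, 48, 72
D4: 24, 24
Constant fourth difference = 24, so extend:
72 + 24 = 96;  126 + 96 = 222;  138 + 222 = 360;  13 + 360 = 373
96 + 24 = 120;  222 + 120 = 342;  360 + 342 = 702;  373 + 702 = 1075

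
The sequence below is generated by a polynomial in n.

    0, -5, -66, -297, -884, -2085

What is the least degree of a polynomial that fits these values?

4

-5, -61, -231, -587, -1201
-56, -170, -356, -614
-114, -186, -258
-72, -72
The fourth differences are constant, so the polynomial has degree 4.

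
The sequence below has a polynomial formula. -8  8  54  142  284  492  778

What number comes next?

D1: 16, 46, 88, 142, 208, 286
D2: 30, 42, 54, 66, 78
D3: 12, 12, 12, 12
Third differences constant at 12.
78 + 12 = 90;  286 + 90 = 376;  778 + 376 = 1154

1154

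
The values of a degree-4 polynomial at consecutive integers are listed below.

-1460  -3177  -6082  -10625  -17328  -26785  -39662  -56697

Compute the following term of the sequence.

Δ: -1717 , -2905 , -4543 , -6703 , -9457 , -12877 , -17035
Δ²: -1188 , -1638 , -2160 , -2754 , -3420 , -4158
Δ³: -450 , -522 , -594 , -666 , -738
Δ⁴: -72 , -72 , -72 , -72
Constant fourth difference = -72, so extend:
-738 − 72 = -810;  -4158 − 810 = -4968;  -17035 − 4968 = -22003;  -56697 − 22003 = -78700

-78700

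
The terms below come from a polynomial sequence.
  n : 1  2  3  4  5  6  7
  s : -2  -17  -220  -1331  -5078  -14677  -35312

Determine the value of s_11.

Δ: -15, -203, -1111, -3747, -9599, -20635
Δ²: -188, -908, -2636, -5852, -11036
Δ³: -720, -1728, -3216, -5184
Δ⁴: -1008, -1488, -1968
Δ⁵: -480, -480
The fifth differences are constant (-480).
-1968 − 480 = -2448;  -5184 − 2448 = -7632;  -11036 − 7632 = -18668;  -20635 − 18668 = -39303;  -35312 − 39303 = -74615
-2448 − 480 = -2928;  -7632 − 2928 = -10560;  -18668 − 10560 = -29228;  -39303 − 29228 = -68531;  -74615 − 68531 = -143146
-2928 − 480 = -3408;  -10560 − 3408 = -13968;  -29228 − 13968 = -43196;  -68531 − 43196 = -111727;  -143146 − 111727 = -254873
-3408 − 480 = -3888;  -13968 − 3888 = -17856;  -43196 − 17856 = -61052;  -111727 − 61052 = -172779;  -254873 − 172779 = -427652

-427652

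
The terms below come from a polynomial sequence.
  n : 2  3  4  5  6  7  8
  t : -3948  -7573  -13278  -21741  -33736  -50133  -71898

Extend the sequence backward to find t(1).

First differences: -3625  -5705  -8463  -11995  -16397  -21765
Second differences: -2080  -2758  -3532  -4402  -5368
Third differences: -678  -774  -870  -966
Fourth differences: -96  -96  -96
The fourth differences are constant at -96.
Work back: -678 + 96 = -582;  -2080 + 582 = -1498;  -3625 + 1498 = -2127;  -3948 + 2127 = -1821

-1821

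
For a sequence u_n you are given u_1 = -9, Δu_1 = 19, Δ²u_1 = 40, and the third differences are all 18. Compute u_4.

186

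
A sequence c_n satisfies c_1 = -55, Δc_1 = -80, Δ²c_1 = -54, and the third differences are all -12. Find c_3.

-269

Build the table forward from the leading diagonal:
Third differences: -12, -12, -12
Second differences: -54, -66, -78
First differences: -80, -134, -200
c: -55, -135, -269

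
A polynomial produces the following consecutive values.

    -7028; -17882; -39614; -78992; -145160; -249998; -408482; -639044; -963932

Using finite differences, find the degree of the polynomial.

5

Δ: -10854, -21732, -39378, -66168, -104838, -158484, -230562, -324888
Δ²: -10878, -17646, -26790, -38670, -53646, -72078, -94326
Δ³: -6768, -9144, -11880, -14976, -18432, -22248
Δ⁴: -2376, -2736, -3096, -3456, -3816
Δ⁵: -360, -360, -360, -360
The fifth differences are constant, so the polynomial has degree 5.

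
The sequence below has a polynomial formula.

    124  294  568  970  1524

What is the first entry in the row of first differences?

170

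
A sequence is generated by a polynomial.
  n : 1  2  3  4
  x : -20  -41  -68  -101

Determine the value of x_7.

D1: -21, -27, -33
D2: -6, -6
Constant second difference = -6, so extend:
-33 − 6 = -39;  -101 − 39 = -140
-39 − 6 = -45;  -140 − 45 = -185
-45 − 6 = -51;  -185 − 51 = -236

-236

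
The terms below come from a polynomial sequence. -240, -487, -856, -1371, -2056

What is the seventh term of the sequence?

Δ: -247  -369  -515  -685
Δ²: -122  -146  -170
Δ³: -24  -24
Third differences constant at -24.
-170 − 24 = -194;  -685 − 194 = -879;  -2056 − 879 = -2935
-194 − 24 = -218;  -879 − 218 = -1097;  -2935 − 1097 = -4032

-4032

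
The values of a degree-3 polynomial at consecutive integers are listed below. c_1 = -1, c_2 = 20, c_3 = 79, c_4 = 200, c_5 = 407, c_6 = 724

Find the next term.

First differences: 21  59  121  207  317
Second differences: 38  62  86  110
Third differences: 24  24  24
Third differences constant at 24.
110 + 24 = 134;  317 + 134 = 451;  724 + 451 = 1175

1175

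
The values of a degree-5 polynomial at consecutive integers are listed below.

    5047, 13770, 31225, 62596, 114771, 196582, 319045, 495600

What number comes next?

742351

D1: 8723, 17455, 31371, 52175, 81811, 122463, 176555
D2: 8732, 13916, 20804, 29636, 40652, 54092
D3: 5184, 6888, 8832, 11016, 13440
D4: 1704, 1944, 2184, 2424
D5: 240, 240, 240
Constant fifth difference = 240, so extend:
2424 + 240 = 2664;  13440 + 2664 = 16104;  54092 + 16104 = 70196;  176555 + 70196 = 246751;  495600 + 246751 = 742351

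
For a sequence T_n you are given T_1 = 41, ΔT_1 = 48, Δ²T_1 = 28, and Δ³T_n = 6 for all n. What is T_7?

869

Build the table forward from the leading diagonal:
Third differences: 6  6  6  6  6  6  6
Second differences: 28  34  40  46  52  58  64
First differences: 48  76  110  150  196  248  306
T: 41  89  165  275  425  621  869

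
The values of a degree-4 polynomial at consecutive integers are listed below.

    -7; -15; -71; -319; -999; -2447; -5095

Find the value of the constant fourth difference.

-96

D1: -8, -56, -248, -680, -1448, -2648
D2: -48, -192, -432, -768, -1200
D3: -144, -240, -336, -432
D4: -96, -96, -96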